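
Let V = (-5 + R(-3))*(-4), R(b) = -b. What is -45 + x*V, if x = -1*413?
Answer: -3349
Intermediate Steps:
x = -413
V = 8 (V = (-5 - 1*(-3))*(-4) = (-5 + 3)*(-4) = -2*(-4) = 8)
-45 + x*V = -45 - 413*8 = -45 - 3304 = -3349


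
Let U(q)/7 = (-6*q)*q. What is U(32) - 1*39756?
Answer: -82764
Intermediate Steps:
U(q) = -42*q² (U(q) = 7*((-6*q)*q) = 7*(-6*q²) = -42*q²)
U(32) - 1*39756 = -42*32² - 1*39756 = -42*1024 - 39756 = -43008 - 39756 = -82764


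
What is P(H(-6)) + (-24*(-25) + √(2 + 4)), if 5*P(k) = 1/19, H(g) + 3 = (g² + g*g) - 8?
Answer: 57001/95 + √6 ≈ 602.46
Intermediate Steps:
H(g) = -11 + 2*g² (H(g) = -3 + ((g² + g*g) - 8) = -3 + ((g² + g²) - 8) = -3 + (2*g² - 8) = -3 + (-8 + 2*g²) = -11 + 2*g²)
P(k) = 1/95 (P(k) = (⅕)/19 = (⅕)*(1/19) = 1/95)
P(H(-6)) + (-24*(-25) + √(2 + 4)) = 1/95 + (-24*(-25) + √(2 + 4)) = 1/95 + (600 + √6) = 57001/95 + √6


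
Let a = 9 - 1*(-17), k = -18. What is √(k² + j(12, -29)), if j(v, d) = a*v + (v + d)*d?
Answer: √1129 ≈ 33.601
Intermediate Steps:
a = 26 (a = 9 + 17 = 26)
j(v, d) = 26*v + d*(d + v) (j(v, d) = 26*v + (v + d)*d = 26*v + (d + v)*d = 26*v + d*(d + v))
√(k² + j(12, -29)) = √((-18)² + ((-29)² + 26*12 - 29*12)) = √(324 + (841 + 312 - 348)) = √(324 + 805) = √1129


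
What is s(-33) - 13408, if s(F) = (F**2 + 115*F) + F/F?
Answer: -16113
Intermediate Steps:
s(F) = 1 + F**2 + 115*F (s(F) = (F**2 + 115*F) + 1 = 1 + F**2 + 115*F)
s(-33) - 13408 = (1 + (-33)**2 + 115*(-33)) - 13408 = (1 + 1089 - 3795) - 13408 = -2705 - 13408 = -16113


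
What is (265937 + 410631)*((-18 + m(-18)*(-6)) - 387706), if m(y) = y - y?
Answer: -262321651232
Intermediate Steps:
m(y) = 0
(265937 + 410631)*((-18 + m(-18)*(-6)) - 387706) = (265937 + 410631)*((-18 + 0*(-6)) - 387706) = 676568*((-18 + 0) - 387706) = 676568*(-18 - 387706) = 676568*(-387724) = -262321651232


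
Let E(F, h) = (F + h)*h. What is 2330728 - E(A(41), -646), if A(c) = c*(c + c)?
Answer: 4085264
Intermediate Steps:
A(c) = 2*c**2 (A(c) = c*(2*c) = 2*c**2)
E(F, h) = h*(F + h)
2330728 - E(A(41), -646) = 2330728 - (-646)*(2*41**2 - 646) = 2330728 - (-646)*(2*1681 - 646) = 2330728 - (-646)*(3362 - 646) = 2330728 - (-646)*2716 = 2330728 - 1*(-1754536) = 2330728 + 1754536 = 4085264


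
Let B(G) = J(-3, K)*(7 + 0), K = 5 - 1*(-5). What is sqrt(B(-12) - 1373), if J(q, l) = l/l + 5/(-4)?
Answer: 3*I*sqrt(611)/2 ≈ 37.078*I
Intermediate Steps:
K = 10 (K = 5 + 5 = 10)
J(q, l) = -1/4 (J(q, l) = 1 + 5*(-1/4) = 1 - 5/4 = -1/4)
B(G) = -7/4 (B(G) = -(7 + 0)/4 = -1/4*7 = -7/4)
sqrt(B(-12) - 1373) = sqrt(-7/4 - 1373) = sqrt(-5499/4) = 3*I*sqrt(611)/2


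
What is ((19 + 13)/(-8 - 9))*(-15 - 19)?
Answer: 64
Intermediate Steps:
((19 + 13)/(-8 - 9))*(-15 - 19) = (32/(-17))*(-34) = (32*(-1/17))*(-34) = -32/17*(-34) = 64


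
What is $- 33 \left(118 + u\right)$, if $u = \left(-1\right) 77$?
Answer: $-1353$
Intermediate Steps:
$u = -77$
$- 33 \left(118 + u\right) = - 33 \left(118 - 77\right) = \left(-33\right) 41 = -1353$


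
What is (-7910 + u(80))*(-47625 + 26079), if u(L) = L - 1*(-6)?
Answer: 168575904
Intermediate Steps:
u(L) = 6 + L (u(L) = L + 6 = 6 + L)
(-7910 + u(80))*(-47625 + 26079) = (-7910 + (6 + 80))*(-47625 + 26079) = (-7910 + 86)*(-21546) = -7824*(-21546) = 168575904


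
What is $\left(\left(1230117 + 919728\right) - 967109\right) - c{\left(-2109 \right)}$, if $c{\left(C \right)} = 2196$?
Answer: $1180540$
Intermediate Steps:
$\left(\left(1230117 + 919728\right) - 967109\right) - c{\left(-2109 \right)} = \left(\left(1230117 + 919728\right) - 967109\right) - 2196 = \left(2149845 - 967109\right) - 2196 = 1182736 - 2196 = 1180540$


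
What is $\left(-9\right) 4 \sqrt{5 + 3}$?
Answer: $- 72 \sqrt{2} \approx -101.82$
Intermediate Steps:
$\left(-9\right) 4 \sqrt{5 + 3} = - 36 \sqrt{8} = - 36 \cdot 2 \sqrt{2} = - 72 \sqrt{2}$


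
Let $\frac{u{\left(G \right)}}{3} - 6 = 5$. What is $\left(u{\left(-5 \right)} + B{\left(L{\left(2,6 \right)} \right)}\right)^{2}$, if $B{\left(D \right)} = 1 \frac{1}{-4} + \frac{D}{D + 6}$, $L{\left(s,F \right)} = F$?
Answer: $\frac{17689}{16} \approx 1105.6$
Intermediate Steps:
$u{\left(G \right)} = 33$ ($u{\left(G \right)} = 18 + 3 \cdot 5 = 18 + 15 = 33$)
$B{\left(D \right)} = - \frac{1}{4} + \frac{D}{6 + D}$ ($B{\left(D \right)} = 1 \left(- \frac{1}{4}\right) + \frac{D}{6 + D} = - \frac{1}{4} + \frac{D}{6 + D}$)
$\left(u{\left(-5 \right)} + B{\left(L{\left(2,6 \right)} \right)}\right)^{2} = \left(33 + \frac{3 \left(-2 + 6\right)}{4 \left(6 + 6\right)}\right)^{2} = \left(33 + \frac{3}{4} \cdot \frac{1}{12} \cdot 4\right)^{2} = \left(33 + \frac{1}{4}\right)^{2} = \left(\frac{133}{4}\right)^{2} = \frac{17689}{16}$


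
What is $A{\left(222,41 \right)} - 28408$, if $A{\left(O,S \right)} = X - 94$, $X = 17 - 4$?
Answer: $-28489$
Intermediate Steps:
$X = 13$
$A{\left(O,S \right)} = -81$ ($A{\left(O,S \right)} = 13 - 94 = -81$)
$A{\left(222,41 \right)} - 28408 = -81 - 28408 = -28489$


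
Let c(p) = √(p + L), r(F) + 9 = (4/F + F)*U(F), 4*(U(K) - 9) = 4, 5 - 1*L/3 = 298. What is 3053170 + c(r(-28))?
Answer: 3053170 + I*√57302/7 ≈ 3.0532e+6 + 34.197*I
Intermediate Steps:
L = -879 (L = 15 - 3*298 = 15 - 894 = -879)
U(K) = 10 (U(K) = 9 + (¼)*4 = 9 + 1 = 10)
r(F) = -9 + 10*F + 40/F (r(F) = -9 + (4/F + F)*10 = -9 + (F + 4/F)*10 = -9 + (10*F + 40/F) = -9 + 10*F + 40/F)
c(p) = √(-879 + p) (c(p) = √(p - 879) = √(-879 + p))
3053170 + c(r(-28)) = 3053170 + √(-879 + (-9 + 10*(-28) + 40/(-28))) = 3053170 + √(-879 + (-9 - 280 + 40*(-1/28))) = 3053170 + √(-879 + (-9 - 280 - 10/7)) = 3053170 + √(-879 - 2033/7) = 3053170 + √(-8186/7) = 3053170 + I*√57302/7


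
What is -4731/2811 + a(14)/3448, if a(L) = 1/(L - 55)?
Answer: -222938273/132461816 ≈ -1.6830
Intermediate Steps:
a(L) = 1/(-55 + L)
-4731/2811 + a(14)/3448 = -4731/2811 + 1/((-55 + 14)*3448) = -4731*1/2811 + (1/3448)/(-41) = -1577/937 - 1/41*1/3448 = -1577/937 - 1/141368 = -222938273/132461816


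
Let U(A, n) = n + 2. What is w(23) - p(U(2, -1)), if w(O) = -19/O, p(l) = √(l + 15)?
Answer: -111/23 ≈ -4.8261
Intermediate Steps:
U(A, n) = 2 + n
p(l) = √(15 + l)
w(23) - p(U(2, -1)) = -19/23 - √(15 + (2 - 1)) = -19*1/23 - √(15 + 1) = -19/23 - √16 = -19/23 - 1*4 = -19/23 - 4 = -111/23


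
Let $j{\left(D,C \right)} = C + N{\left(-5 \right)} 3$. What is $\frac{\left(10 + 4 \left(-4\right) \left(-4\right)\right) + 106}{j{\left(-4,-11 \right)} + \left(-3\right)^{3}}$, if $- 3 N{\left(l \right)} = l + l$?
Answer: $- \frac{45}{7} \approx -6.4286$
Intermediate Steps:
$N{\left(l \right)} = - \frac{2 l}{3}$ ($N{\left(l \right)} = - \frac{l + l}{3} = - \frac{2 l}{3}$)
$j{\left(D,C \right)} = 10 + C$ ($j{\left(D,C \right)} = C + \left(- \frac{2}{3}\right) \left(-5\right) 3 = C + \frac{10}{3} \cdot 3 = C + 10 = 10 + C$)
$\frac{\left(10 + 4 \left(-4\right) \left(-4\right)\right) + 106}{j{\left(-4,-11 \right)} + \left(-3\right)^{3}} = \frac{\left(10 + 4 \left(-4\right) \left(-4\right)\right) + 106}{\left(10 - 11\right) + \left(-3\right)^{3}} = \frac{\left(10 - -64\right) + 106}{-1 - 27} = \frac{\left(10 + 64\right) + 106}{-28} = - \frac{74 + 106}{28} = \left(- \frac{1}{28}\right) 180 = - \frac{45}{7}$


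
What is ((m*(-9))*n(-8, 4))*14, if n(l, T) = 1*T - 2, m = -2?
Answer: 504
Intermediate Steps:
n(l, T) = -2 + T (n(l, T) = T - 2 = -2 + T)
((m*(-9))*n(-8, 4))*14 = ((-2*(-9))*(-2 + 4))*14 = (18*2)*14 = 36*14 = 504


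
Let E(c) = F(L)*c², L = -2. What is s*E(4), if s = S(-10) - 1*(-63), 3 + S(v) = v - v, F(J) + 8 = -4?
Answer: -11520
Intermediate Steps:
F(J) = -12 (F(J) = -8 - 4 = -12)
E(c) = -12*c²
S(v) = -3 (S(v) = -3 + (v - v) = -3 + 0 = -3)
s = 60 (s = -3 - 1*(-63) = -3 + 63 = 60)
s*E(4) = 60*(-12*4²) = 60*(-12*16) = 60*(-192) = -11520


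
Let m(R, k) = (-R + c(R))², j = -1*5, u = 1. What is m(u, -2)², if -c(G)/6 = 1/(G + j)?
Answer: 1/16 ≈ 0.062500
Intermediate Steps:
j = -5
c(G) = -6/(-5 + G) (c(G) = -6/(G - 5) = -6/(-5 + G))
m(R, k) = (-R - 6/(-5 + R))²
m(u, -2)² = ((1 + 6/(-5 + 1))²)² = ((1 + 6/(-4))²)² = ((1 + 6*(-¼))²)² = ((1 - 3/2)²)² = ((-½)²)² = (¼)² = 1/16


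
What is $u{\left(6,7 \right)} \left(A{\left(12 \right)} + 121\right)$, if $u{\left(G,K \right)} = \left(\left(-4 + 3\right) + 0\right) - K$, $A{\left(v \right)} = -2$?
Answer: $-952$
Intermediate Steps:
$u{\left(G,K \right)} = -1 - K$ ($u{\left(G,K \right)} = \left(-1 + 0\right) - K = -1 - K$)
$u{\left(6,7 \right)} \left(A{\left(12 \right)} + 121\right) = \left(-1 - 7\right) \left(-2 + 121\right) = \left(-1 - 7\right) 119 = \left(-8\right) 119 = -952$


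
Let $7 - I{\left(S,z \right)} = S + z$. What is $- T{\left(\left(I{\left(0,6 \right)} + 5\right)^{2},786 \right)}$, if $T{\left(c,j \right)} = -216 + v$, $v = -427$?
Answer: $643$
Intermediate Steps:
$I{\left(S,z \right)} = 7 - S - z$ ($I{\left(S,z \right)} = 7 - \left(S + z\right) = 7 - S - z$)
$T{\left(c,j \right)} = -643$ ($T{\left(c,j \right)} = -216 - 427 = -643$)
$- T{\left(\left(I{\left(0,6 \right)} + 5\right)^{2},786 \right)} = \left(-1\right) \left(-643\right) = 643$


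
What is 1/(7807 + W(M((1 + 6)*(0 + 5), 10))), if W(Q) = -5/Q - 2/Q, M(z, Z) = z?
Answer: 5/39034 ≈ 0.00012809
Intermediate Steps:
W(Q) = -7/Q
1/(7807 + W(M((1 + 6)*(0 + 5), 10))) = 1/(7807 - 7*1/((0 + 5)*(1 + 6))) = 1/(7807 - 7/(7*5)) = 1/(7807 - 7/35) = 1/(7807 - 7*1/35) = 1/(7807 - ⅕) = 1/(39034/5) = 5/39034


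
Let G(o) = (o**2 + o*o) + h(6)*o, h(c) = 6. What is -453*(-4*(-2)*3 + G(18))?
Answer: -353340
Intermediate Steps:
G(o) = 2*o**2 + 6*o (G(o) = (o**2 + o*o) + 6*o = (o**2 + o**2) + 6*o = 2*o**2 + 6*o)
-453*(-4*(-2)*3 + G(18)) = -453*(-4*(-2)*3 + 2*18*(3 + 18)) = -453*(8*3 + 2*18*21) = -453*(24 + 756) = -453*780 = -353340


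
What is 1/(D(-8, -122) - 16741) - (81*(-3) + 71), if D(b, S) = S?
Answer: 2900435/16863 ≈ 172.00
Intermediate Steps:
1/(D(-8, -122) - 16741) - (81*(-3) + 71) = 1/(-122 - 16741) - (81*(-3) + 71) = 1/(-16863) - (-243 + 71) = -1/16863 - 1*(-172) = -1/16863 + 172 = 2900435/16863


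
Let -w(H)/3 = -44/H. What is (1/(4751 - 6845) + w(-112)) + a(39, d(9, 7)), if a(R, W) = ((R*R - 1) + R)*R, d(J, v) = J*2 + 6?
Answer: 1782407551/29316 ≈ 60800.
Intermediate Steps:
d(J, v) = 6 + 2*J (d(J, v) = 2*J + 6 = 6 + 2*J)
w(H) = 132/H (w(H) = -(-132)/H = 132/H)
a(R, W) = R*(-1 + R + R**2) (a(R, W) = ((R**2 - 1) + R)*R = ((-1 + R**2) + R)*R = (-1 + R + R**2)*R = R*(-1 + R + R**2))
(1/(4751 - 6845) + w(-112)) + a(39, d(9, 7)) = (1/(4751 - 6845) + 132/(-112)) + 39*(-1 + 39 + 39**2) = (1/(-2094) + 132*(-1/112)) + 39*(-1 + 39 + 1521) = (-1/2094 - 33/28) + 39*1559 = -34565/29316 + 60801 = 1782407551/29316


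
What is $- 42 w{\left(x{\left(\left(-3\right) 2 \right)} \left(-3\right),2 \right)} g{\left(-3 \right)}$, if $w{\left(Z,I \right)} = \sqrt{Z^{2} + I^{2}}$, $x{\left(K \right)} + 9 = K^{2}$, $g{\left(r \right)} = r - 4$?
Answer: $294 \sqrt{6565} \approx 23821.0$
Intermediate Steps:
$g{\left(r \right)} = -4 + r$
$x{\left(K \right)} = -9 + K^{2}$
$w{\left(Z,I \right)} = \sqrt{I^{2} + Z^{2}}$
$- 42 w{\left(x{\left(\left(-3\right) 2 \right)} \left(-3\right),2 \right)} g{\left(-3 \right)} = - 42 \sqrt{2^{2} + \left(\left(-9 + \left(\left(-3\right) 2\right)^{2}\right) \left(-3\right)\right)^{2}} \left(-4 - 3\right) = - 42 \sqrt{4 + \left(\left(-9 + \left(-6\right)^{2}\right) \left(-3\right)\right)^{2}} \left(-7\right) = - 42 \sqrt{4 + \left(\left(-9 + 36\right) \left(-3\right)\right)^{2}} \left(-7\right) = - 42 \sqrt{4 + \left(27 \left(-3\right)\right)^{2}} \left(-7\right) = - 42 \sqrt{4 + \left(-81\right)^{2}} \left(-7\right) = - 42 \sqrt{4 + 6561} \left(-7\right) = - 42 \sqrt{6565} \left(-7\right) = 294 \sqrt{6565}$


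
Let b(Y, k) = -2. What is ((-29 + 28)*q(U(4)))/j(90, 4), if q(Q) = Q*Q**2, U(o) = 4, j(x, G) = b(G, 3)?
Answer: 32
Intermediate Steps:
j(x, G) = -2
q(Q) = Q**3
((-29 + 28)*q(U(4)))/j(90, 4) = ((-29 + 28)*4**3)/(-2) = -1*64*(-1/2) = -64*(-1/2) = 32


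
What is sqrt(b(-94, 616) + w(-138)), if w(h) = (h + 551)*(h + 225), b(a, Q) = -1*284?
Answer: sqrt(35647) ≈ 188.80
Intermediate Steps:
b(a, Q) = -284
w(h) = (225 + h)*(551 + h) (w(h) = (551 + h)*(225 + h) = (225 + h)*(551 + h))
sqrt(b(-94, 616) + w(-138)) = sqrt(-284 + (123975 + (-138)**2 + 776*(-138))) = sqrt(-284 + (123975 + 19044 - 107088)) = sqrt(-284 + 35931) = sqrt(35647)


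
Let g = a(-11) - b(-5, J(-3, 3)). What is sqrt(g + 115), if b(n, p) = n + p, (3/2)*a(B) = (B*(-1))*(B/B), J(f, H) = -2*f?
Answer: 2*sqrt(273)/3 ≈ 11.015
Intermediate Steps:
a(B) = -2*B/3 (a(B) = 2*((B*(-1))*(B/B))/3 = 2*(-B*1)/3 = 2*(-B)/3 = -2*B/3)
g = 19/3 (g = -2/3*(-11) - (-5 - 2*(-3)) = 22/3 - (-5 + 6) = 22/3 - 1*1 = 22/3 - 1 = 19/3 ≈ 6.3333)
sqrt(g + 115) = sqrt(19/3 + 115) = sqrt(364/3) = 2*sqrt(273)/3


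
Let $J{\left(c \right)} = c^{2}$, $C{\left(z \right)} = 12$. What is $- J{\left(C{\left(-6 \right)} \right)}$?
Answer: $-144$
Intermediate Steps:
$- J{\left(C{\left(-6 \right)} \right)} = - 12^{2} = \left(-1\right) 144 = -144$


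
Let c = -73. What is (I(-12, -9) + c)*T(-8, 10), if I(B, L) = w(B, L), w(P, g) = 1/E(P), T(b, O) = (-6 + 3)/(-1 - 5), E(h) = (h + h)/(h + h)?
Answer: -36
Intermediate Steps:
E(h) = 1 (E(h) = (2*h)/((2*h)) = (2*h)*(1/(2*h)) = 1)
T(b, O) = ½ (T(b, O) = -3/(-6) = -3*(-⅙) = ½)
w(P, g) = 1 (w(P, g) = 1/1 = 1)
I(B, L) = 1
(I(-12, -9) + c)*T(-8, 10) = (1 - 73)*(½) = -72*½ = -36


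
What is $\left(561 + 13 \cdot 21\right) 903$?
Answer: $753102$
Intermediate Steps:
$\left(561 + 13 \cdot 21\right) 903 = \left(561 + 273\right) 903 = 834 \cdot 903 = 753102$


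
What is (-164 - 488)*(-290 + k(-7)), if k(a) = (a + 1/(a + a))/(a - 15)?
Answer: 1322093/7 ≈ 1.8887e+5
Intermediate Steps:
k(a) = (a + 1/(2*a))/(-15 + a)
(-164 - 488)*(-290 + k(-7)) = (-164 - 488)*(-290 + (1/2 + (-7)**2)/((-7)*(-15 - 7))) = -652*(-290 - 1/7*(1/2 + 49)/(-22)) = -652*(-290 - 1/7*(-1/22)*99/2) = -652*(-290 + 9/28) = -652*(-8111/28) = 1322093/7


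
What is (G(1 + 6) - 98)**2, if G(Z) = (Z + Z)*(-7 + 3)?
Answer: 23716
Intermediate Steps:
G(Z) = -8*Z (G(Z) = (2*Z)*(-4) = -8*Z)
(G(1 + 6) - 98)**2 = (-8*(1 + 6) - 98)**2 = (-8*7 - 98)**2 = (-56 - 98)**2 = (-154)**2 = 23716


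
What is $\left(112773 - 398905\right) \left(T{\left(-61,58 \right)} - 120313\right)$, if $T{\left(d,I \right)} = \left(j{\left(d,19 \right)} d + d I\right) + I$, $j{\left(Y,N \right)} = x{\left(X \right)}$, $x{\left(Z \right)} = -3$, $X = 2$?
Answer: $35368776520$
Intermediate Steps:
$j{\left(Y,N \right)} = -3$
$T{\left(d,I \right)} = I - 3 d + I d$ ($T{\left(d,I \right)} = \left(- 3 d + d I\right) + I = \left(- 3 d + I d\right) + I = I - 3 d + I d$)
$\left(112773 - 398905\right) \left(T{\left(-61,58 \right)} - 120313\right) = \left(112773 - 398905\right) \left(\left(58 - -183 + 58 \left(-61\right)\right) - 120313\right) = - 286132 \left(\left(58 + 183 - 3538\right) - 120313\right) = - 286132 \left(-3297 - 120313\right) = \left(-286132\right) \left(-123610\right) = 35368776520$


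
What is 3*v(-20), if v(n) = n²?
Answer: 1200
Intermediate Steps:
3*v(-20) = 3*(-20)² = 3*400 = 1200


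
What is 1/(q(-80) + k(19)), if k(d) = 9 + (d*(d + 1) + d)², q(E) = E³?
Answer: -1/352790 ≈ -2.8345e-6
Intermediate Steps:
k(d) = 9 + (d + d*(1 + d))² (k(d) = 9 + (d*(1 + d) + d)² = 9 + (d + d*(1 + d))²)
1/(q(-80) + k(19)) = 1/((-80)³ + (9 + 19²*(2 + 19)²)) = 1/(-512000 + (9 + 361*21²)) = 1/(-512000 + (9 + 361*441)) = 1/(-512000 + (9 + 159201)) = 1/(-512000 + 159210) = 1/(-352790) = -1/352790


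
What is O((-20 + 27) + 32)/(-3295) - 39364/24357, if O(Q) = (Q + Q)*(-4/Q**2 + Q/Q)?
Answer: -1710789986/1043332095 ≈ -1.6397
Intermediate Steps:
O(Q) = 2*Q*(1 - 4/Q**2) (O(Q) = (2*Q)*(-4/Q**2 + 1) = (2*Q)*(1 - 4/Q**2) = 2*Q*(1 - 4/Q**2))
O((-20 + 27) + 32)/(-3295) - 39364/24357 = (-8/((-20 + 27) + 32) + 2*((-20 + 27) + 32))/(-3295) - 39364/24357 = (-8/(7 + 32) + 2*(7 + 32))*(-1/3295) - 39364*1/24357 = (-8/39 + 2*39)*(-1/3295) - 39364/24357 = (-8*1/39 + 78)*(-1/3295) - 39364/24357 = (-8/39 + 78)*(-1/3295) - 39364/24357 = (3034/39)*(-1/3295) - 39364/24357 = -3034/128505 - 39364/24357 = -1710789986/1043332095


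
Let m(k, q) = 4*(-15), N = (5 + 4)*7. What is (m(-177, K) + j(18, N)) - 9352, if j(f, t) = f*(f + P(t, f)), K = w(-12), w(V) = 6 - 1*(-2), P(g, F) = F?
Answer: -8764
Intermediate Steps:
w(V) = 8 (w(V) = 6 + 2 = 8)
K = 8
N = 63 (N = 9*7 = 63)
m(k, q) = -60
j(f, t) = 2*f² (j(f, t) = f*(f + f) = f*(2*f) = 2*f²)
(m(-177, K) + j(18, N)) - 9352 = (-60 + 2*18²) - 9352 = (-60 + 2*324) - 9352 = (-60 + 648) - 9352 = 588 - 9352 = -8764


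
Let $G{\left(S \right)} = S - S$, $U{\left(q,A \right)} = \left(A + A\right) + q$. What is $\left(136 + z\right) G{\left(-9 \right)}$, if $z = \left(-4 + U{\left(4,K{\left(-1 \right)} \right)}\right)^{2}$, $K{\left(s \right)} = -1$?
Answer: $0$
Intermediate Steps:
$U{\left(q,A \right)} = q + 2 A$ ($U{\left(q,A \right)} = 2 A + q = q + 2 A$)
$G{\left(S \right)} = 0$
$z = 4$ ($z = \left(-4 + \left(4 + 2 \left(-1\right)\right)\right)^{2} = \left(-4 + \left(4 - 2\right)\right)^{2} = \left(-4 + 2\right)^{2} = \left(-2\right)^{2} = 4$)
$\left(136 + z\right) G{\left(-9 \right)} = \left(136 + 4\right) 0 = 140 \cdot 0 = 0$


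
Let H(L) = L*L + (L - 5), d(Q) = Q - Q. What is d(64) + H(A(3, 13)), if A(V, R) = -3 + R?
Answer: 105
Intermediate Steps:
d(Q) = 0
H(L) = -5 + L + L² (H(L) = L² + (-5 + L) = -5 + L + L²)
d(64) + H(A(3, 13)) = 0 + (-5 + (-3 + 13) + (-3 + 13)²) = 0 + (-5 + 10 + 10²) = 0 + (-5 + 10 + 100) = 0 + 105 = 105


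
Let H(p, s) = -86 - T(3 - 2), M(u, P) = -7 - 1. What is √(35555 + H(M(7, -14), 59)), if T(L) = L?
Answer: 2*√8867 ≈ 188.33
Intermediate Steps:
M(u, P) = -8
H(p, s) = -87 (H(p, s) = -86 - (3 - 2) = -86 - 1*1 = -86 - 1 = -87)
√(35555 + H(M(7, -14), 59)) = √(35555 - 87) = √35468 = 2*√8867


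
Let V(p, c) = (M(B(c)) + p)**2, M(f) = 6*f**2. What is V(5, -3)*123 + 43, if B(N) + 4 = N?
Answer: 10996366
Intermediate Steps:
B(N) = -4 + N
V(p, c) = (p + 6*(-4 + c)**2)**2 (V(p, c) = (6*(-4 + c)**2 + p)**2 = (p + 6*(-4 + c)**2)**2)
V(5, -3)*123 + 43 = (5 + 6*(-4 - 3)**2)**2*123 + 43 = (5 + 6*(-7)**2)**2*123 + 43 = (5 + 6*49)**2*123 + 43 = (5 + 294)**2*123 + 43 = 299**2*123 + 43 = 89401*123 + 43 = 10996323 + 43 = 10996366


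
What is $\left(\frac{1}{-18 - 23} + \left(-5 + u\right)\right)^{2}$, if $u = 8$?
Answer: $\frac{14884}{1681} \approx 8.8542$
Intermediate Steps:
$\left(\frac{1}{-18 - 23} + \left(-5 + u\right)\right)^{2} = \left(\frac{1}{-18 - 23} + \left(-5 + 8\right)\right)^{2} = \left(\frac{1}{-41} + 3\right)^{2} = \left(- \frac{1}{41} + 3\right)^{2} = \left(\frac{122}{41}\right)^{2} = \frac{14884}{1681}$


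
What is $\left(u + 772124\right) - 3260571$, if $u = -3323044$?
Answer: $-5811491$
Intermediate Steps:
$\left(u + 772124\right) - 3260571 = \left(-3323044 + 772124\right) - 3260571 = -2550920 - 3260571 = -5811491$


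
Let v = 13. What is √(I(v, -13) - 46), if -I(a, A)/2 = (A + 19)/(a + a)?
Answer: 2*I*√1963/13 ≈ 6.8163*I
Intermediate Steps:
I(a, A) = -(19 + A)/a (I(a, A) = -2*(A + 19)/(a + a) = -2*(19 + A)/(2*a) = -2*(19 + A)*1/(2*a) = -(19 + A)/a)
√(I(v, -13) - 46) = √((-19 - 1*(-13))/13 - 46) = √((-19 + 13)/13 - 46) = √((1/13)*(-6) - 46) = √(-6/13 - 46) = √(-604/13) = 2*I*√1963/13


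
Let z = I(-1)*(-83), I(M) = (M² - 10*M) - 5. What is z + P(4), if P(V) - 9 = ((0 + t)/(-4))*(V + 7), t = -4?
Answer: -478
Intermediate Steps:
I(M) = -5 + M² - 10*M
P(V) = 16 + V (P(V) = 9 + ((0 - 4)/(-4))*(V + 7) = 9 + (-4*(-¼))*(7 + V) = 9 + 1*(7 + V) = 9 + (7 + V) = 16 + V)
z = -498 (z = (-5 + (-1)² - 10*(-1))*(-83) = (-5 + 1 + 10)*(-83) = 6*(-83) = -498)
z + P(4) = -498 + (16 + 4) = -498 + 20 = -478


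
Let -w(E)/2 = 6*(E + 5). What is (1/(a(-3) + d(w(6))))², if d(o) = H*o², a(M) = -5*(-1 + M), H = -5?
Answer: 1/7586410000 ≈ 1.3181e-10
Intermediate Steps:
w(E) = -60 - 12*E (w(E) = -12*(E + 5) = -12*(5 + E) = -2*(30 + 6*E) = -60 - 12*E)
a(M) = 5 - 5*M
d(o) = -5*o²
(1/(a(-3) + d(w(6))))² = (1/((5 - 5*(-3)) - 5*(-60 - 12*6)²))² = (1/((5 + 15) - 5*(-60 - 72)²))² = (1/(20 - 5*(-132)²))² = (1/(20 - 5*17424))² = (1/(20 - 87120))² = (1/(-87100))² = (-1/87100)² = 1/7586410000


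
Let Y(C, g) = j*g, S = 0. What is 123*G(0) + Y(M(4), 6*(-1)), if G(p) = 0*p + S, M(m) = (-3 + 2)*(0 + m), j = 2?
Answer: -12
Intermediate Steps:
M(m) = -m
G(p) = 0 (G(p) = 0*p + 0 = 0 + 0 = 0)
Y(C, g) = 2*g
123*G(0) + Y(M(4), 6*(-1)) = 123*0 + 2*(6*(-1)) = 0 + 2*(-6) = 0 - 12 = -12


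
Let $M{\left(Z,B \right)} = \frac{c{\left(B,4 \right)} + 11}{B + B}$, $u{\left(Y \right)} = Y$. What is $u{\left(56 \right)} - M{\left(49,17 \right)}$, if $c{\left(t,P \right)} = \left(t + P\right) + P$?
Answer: $\frac{934}{17} \approx 54.941$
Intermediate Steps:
$c{\left(t,P \right)} = t + 2 P$ ($c{\left(t,P \right)} = \left(P + t\right) + P = t + 2 P$)
$M{\left(Z,B \right)} = \frac{19 + B}{2 B}$ ($M{\left(Z,B \right)} = \frac{\left(B + 2 \cdot 4\right) + 11}{B + B} = \frac{\left(B + 8\right) + 11}{2 B} = \left(\left(8 + B\right) + 11\right) \frac{1}{2 B} = \left(19 + B\right) \frac{1}{2 B} = \frac{19 + B}{2 B}$)
$u{\left(56 \right)} - M{\left(49,17 \right)} = 56 - \frac{19 + 17}{2 \cdot 17} = 56 - \frac{1}{2} \cdot \frac{1}{17} \cdot 36 = 56 - \frac{18}{17} = \frac{934}{17}$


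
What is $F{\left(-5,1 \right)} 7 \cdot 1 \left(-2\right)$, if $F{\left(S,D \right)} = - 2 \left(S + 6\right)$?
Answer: $28$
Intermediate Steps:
$F{\left(S,D \right)} = -12 - 2 S$ ($F{\left(S,D \right)} = - 2 \left(6 + S\right) = -12 - 2 S$)
$F{\left(-5,1 \right)} 7 \cdot 1 \left(-2\right) = \left(-12 - -10\right) 7 \cdot 1 \left(-2\right) = \left(-12 + 10\right) 7 \left(-2\right) = \left(-2\right) 7 \left(-2\right) = \left(-14\right) \left(-2\right) = 28$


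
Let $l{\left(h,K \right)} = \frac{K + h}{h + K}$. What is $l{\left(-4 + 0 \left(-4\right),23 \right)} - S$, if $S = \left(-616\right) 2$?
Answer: $1233$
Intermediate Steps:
$l{\left(h,K \right)} = 1$ ($l{\left(h,K \right)} = \frac{K + h}{K + h} = 1$)
$S = -1232$
$l{\left(-4 + 0 \left(-4\right),23 \right)} - S = 1 - -1232 = 1 + 1232 = 1233$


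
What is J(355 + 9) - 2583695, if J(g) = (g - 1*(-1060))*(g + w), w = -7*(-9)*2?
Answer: -1885935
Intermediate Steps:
w = 126 (w = 63*2 = 126)
J(g) = (126 + g)*(1060 + g) (J(g) = (g - 1*(-1060))*(g + 126) = (g + 1060)*(126 + g) = (1060 + g)*(126 + g) = (126 + g)*(1060 + g))
J(355 + 9) - 2583695 = (133560 + (355 + 9)² + 1186*(355 + 9)) - 2583695 = (133560 + 364² + 1186*364) - 2583695 = (133560 + 132496 + 431704) - 2583695 = 697760 - 2583695 = -1885935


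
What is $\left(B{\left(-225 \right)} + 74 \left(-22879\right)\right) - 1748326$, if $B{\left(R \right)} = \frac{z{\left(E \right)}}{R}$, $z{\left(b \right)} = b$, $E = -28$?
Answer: $- \frac{774308672}{225} \approx -3.4414 \cdot 10^{6}$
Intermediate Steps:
$B{\left(R \right)} = - \frac{28}{R}$
$\left(B{\left(-225 \right)} + 74 \left(-22879\right)\right) - 1748326 = \left(- \frac{28}{-225} + 74 \left(-22879\right)\right) - 1748326 = \left(\left(-28\right) \left(- \frac{1}{225}\right) - 1693046\right) - 1748326 = \left(\frac{28}{225} - 1693046\right) - 1748326 = - \frac{380935322}{225} - 1748326 = - \frac{774308672}{225}$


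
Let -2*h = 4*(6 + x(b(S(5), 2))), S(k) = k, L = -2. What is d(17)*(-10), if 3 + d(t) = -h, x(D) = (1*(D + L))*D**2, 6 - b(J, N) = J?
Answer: -70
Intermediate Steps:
b(J, N) = 6 - J
x(D) = D**2*(-2 + D) (x(D) = (1*(D - 2))*D**2 = (1*(-2 + D))*D**2 = (-2 + D)*D**2 = D**2*(-2 + D))
h = -10 (h = -2*(6 + (6 - 1*5)**2*(-2 + (6 - 1*5))) = -2*(6 + (6 - 5)**2*(-2 + (6 - 5))) = -2*(6 + 1**2*(-2 + 1)) = -2*(6 + 1*(-1)) = -2*(6 - 1) = -2*5 = -1/2*20 = -10)
d(t) = 7 (d(t) = -3 - 1*(-10) = -3 + 10 = 7)
d(17)*(-10) = 7*(-10) = -70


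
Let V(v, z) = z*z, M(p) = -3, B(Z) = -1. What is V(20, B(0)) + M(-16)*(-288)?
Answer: 865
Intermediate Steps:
V(v, z) = z**2
V(20, B(0)) + M(-16)*(-288) = (-1)**2 - 3*(-288) = 1 + 864 = 865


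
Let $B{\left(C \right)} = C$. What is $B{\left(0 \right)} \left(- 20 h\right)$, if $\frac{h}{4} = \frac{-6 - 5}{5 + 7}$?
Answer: $0$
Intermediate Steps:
$h = - \frac{11}{3}$ ($h = 4 \frac{-6 - 5}{5 + 7} = 4 \left(- \frac{11}{12}\right) = - \frac{11}{3} \approx -3.6667$)
$B{\left(0 \right)} \left(- 20 h\right) = 0 \left(\left(-20\right) \left(- \frac{11}{3}\right)\right) = 0 \cdot \frac{220}{3} = 0$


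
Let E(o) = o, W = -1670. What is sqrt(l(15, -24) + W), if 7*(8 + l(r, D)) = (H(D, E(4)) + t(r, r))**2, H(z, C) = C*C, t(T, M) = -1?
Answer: I*sqrt(80647)/7 ≈ 40.569*I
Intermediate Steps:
H(z, C) = C**2
l(r, D) = 169/7 (l(r, D) = -8 + (4**2 - 1)**2/7 = -8 + (16 - 1)**2/7 = -8 + (1/7)*15**2 = -8 + (1/7)*225 = -8 + 225/7 = 169/7)
sqrt(l(15, -24) + W) = sqrt(169/7 - 1670) = sqrt(-11521/7) = I*sqrt(80647)/7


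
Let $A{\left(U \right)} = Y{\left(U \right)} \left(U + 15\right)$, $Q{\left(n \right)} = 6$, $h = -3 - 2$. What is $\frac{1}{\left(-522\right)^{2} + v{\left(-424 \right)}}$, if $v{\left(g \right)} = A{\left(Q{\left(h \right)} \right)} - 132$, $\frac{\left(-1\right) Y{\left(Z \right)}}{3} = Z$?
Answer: $\frac{1}{271974} \approx 3.6768 \cdot 10^{-6}$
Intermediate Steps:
$Y{\left(Z \right)} = - 3 Z$
$h = -5$
$A{\left(U \right)} = - 3 U \left(15 + U\right)$ ($A{\left(U \right)} = - 3 U \left(U + 15\right) = - 3 U \left(15 + U\right)$)
$v{\left(g \right)} = -510$ ($v{\left(g \right)} = \left(-3\right) 6 \left(15 + 6\right) - 132 = \left(-3\right) 6 \cdot 21 - 132 = -378 - 132 = -510$)
$\frac{1}{\left(-522\right)^{2} + v{\left(-424 \right)}} = \frac{1}{\left(-522\right)^{2} - 510} = \frac{1}{272484 - 510} = \frac{1}{271974}$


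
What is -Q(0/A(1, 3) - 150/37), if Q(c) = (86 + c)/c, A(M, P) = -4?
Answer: 1516/75 ≈ 20.213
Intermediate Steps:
Q(c) = (86 + c)/c
-Q(0/A(1, 3) - 150/37) = -(86 + (0/(-4) - 150/37))/(0/(-4) - 150/37) = -(86 + (0*(-¼) - 150*1/37))/(0*(-¼) - 150*1/37) = -(86 + (0 - 150/37))/(0 - 150/37) = -(86 - 150/37)/(-150/37) = -(-37)*3032/(150*37) = -1*(-1516/75) = 1516/75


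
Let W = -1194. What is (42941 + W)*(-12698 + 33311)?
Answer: 860530911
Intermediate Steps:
(42941 + W)*(-12698 + 33311) = (42941 - 1194)*(-12698 + 33311) = 41747*20613 = 860530911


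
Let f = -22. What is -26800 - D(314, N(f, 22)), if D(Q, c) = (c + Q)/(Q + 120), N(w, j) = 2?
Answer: -5815758/217 ≈ -26801.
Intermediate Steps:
D(Q, c) = (Q + c)/(120 + Q)
-26800 - D(314, N(f, 22)) = -26800 - (314 + 2)/(120 + 314) = -26800 - 316/434 = -26800 - 1*158/217 = -26800 - 158/217 = -5815758/217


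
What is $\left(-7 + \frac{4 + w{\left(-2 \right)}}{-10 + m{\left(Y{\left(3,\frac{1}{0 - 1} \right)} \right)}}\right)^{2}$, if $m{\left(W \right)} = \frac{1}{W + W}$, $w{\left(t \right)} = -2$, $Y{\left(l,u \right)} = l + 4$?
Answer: $\frac{1002001}{19321} \approx 51.861$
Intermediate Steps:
$Y{\left(l,u \right)} = 4 + l$
$m{\left(W \right)} = \frac{1}{2 W}$
$\left(-7 + \frac{4 + w{\left(-2 \right)}}{-10 + m{\left(Y{\left(3,\frac{1}{0 - 1} \right)} \right)}}\right)^{2} = \left(-7 + \frac{4 - 2}{-10 + \frac{1}{2 \left(4 + 3\right)}}\right)^{2} = \left(-7 + \frac{2}{-10 + \frac{1}{2 \cdot 7}}\right)^{2} = \left(-7 + \frac{2}{-10 + \frac{1}{2} \cdot \frac{1}{7}}\right)^{2} = \left(-7 + \frac{2}{-10 + \frac{1}{14}}\right)^{2} = \left(-7 + \frac{2}{- \frac{139}{14}}\right)^{2} = \left(-7 + 2 \left(- \frac{14}{139}\right)\right)^{2} = \left(-7 - \frac{28}{139}\right)^{2} = \left(- \frac{1001}{139}\right)^{2} = \frac{1002001}{19321}$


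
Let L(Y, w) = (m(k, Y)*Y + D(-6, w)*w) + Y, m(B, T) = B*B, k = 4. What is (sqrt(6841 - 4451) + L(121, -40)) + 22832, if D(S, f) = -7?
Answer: 25169 + sqrt(2390) ≈ 25218.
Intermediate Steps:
m(B, T) = B**2
L(Y, w) = -7*w + 17*Y (L(Y, w) = (4**2*Y - 7*w) + Y = (16*Y - 7*w) + Y = (-7*w + 16*Y) + Y = -7*w + 17*Y)
(sqrt(6841 - 4451) + L(121, -40)) + 22832 = (sqrt(6841 - 4451) + (-7*(-40) + 17*121)) + 22832 = (sqrt(2390) + (280 + 2057)) + 22832 = (sqrt(2390) + 2337) + 22832 = (2337 + sqrt(2390)) + 22832 = 25169 + sqrt(2390)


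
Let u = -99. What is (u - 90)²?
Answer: 35721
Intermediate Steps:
(u - 90)² = (-99 - 90)² = (-189)² = 35721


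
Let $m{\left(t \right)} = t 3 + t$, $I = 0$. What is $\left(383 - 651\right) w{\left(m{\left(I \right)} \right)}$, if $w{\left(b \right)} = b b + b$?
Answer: $0$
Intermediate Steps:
$m{\left(t \right)} = 4 t$ ($m{\left(t \right)} = 3 t + t = 4 t$)
$w{\left(b \right)} = b + b^{2}$ ($w{\left(b \right)} = b^{2} + b = b + b^{2}$)
$\left(383 - 651\right) w{\left(m{\left(I \right)} \right)} = \left(383 - 651\right) 4 \cdot 0 \left(1 + 4 \cdot 0\right) = \left(383 - 651\right) 0 \left(1 + 0\right) = - 268 \cdot 0 \cdot 1 = \left(-268\right) 0 = 0$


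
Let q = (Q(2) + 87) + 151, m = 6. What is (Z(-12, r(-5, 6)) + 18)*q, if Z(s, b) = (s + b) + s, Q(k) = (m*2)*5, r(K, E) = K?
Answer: -3278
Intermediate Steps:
Q(k) = 60 (Q(k) = (6*2)*5 = 12*5 = 60)
Z(s, b) = b + 2*s (Z(s, b) = (b + s) + s = b + 2*s)
q = 298 (q = (60 + 87) + 151 = 147 + 151 = 298)
(Z(-12, r(-5, 6)) + 18)*q = ((-5 + 2*(-12)) + 18)*298 = ((-5 - 24) + 18)*298 = (-29 + 18)*298 = -11*298 = -3278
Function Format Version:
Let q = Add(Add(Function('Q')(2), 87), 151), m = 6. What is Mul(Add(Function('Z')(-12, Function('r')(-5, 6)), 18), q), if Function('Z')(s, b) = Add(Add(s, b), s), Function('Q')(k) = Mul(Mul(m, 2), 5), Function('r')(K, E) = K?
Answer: -3278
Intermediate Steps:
Function('Q')(k) = 60 (Function('Q')(k) = Mul(Mul(6, 2), 5) = Mul(12, 5) = 60)
Function('Z')(s, b) = Add(b, Mul(2, s)) (Function('Z')(s, b) = Add(Add(b, s), s) = Add(b, Mul(2, s)))
q = 298 (q = Add(Add(60, 87), 151) = Add(147, 151) = 298)
Mul(Add(Function('Z')(-12, Function('r')(-5, 6)), 18), q) = Mul(Add(Add(-5, Mul(2, -12)), 18), 298) = Mul(Add(Add(-5, -24), 18), 298) = Mul(Add(-29, 18), 298) = Mul(-11, 298) = -3278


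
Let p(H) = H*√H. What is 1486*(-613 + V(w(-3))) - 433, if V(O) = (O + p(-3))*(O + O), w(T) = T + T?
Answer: -804359 + 53496*I*√3 ≈ -8.0436e+5 + 92658.0*I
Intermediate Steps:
p(H) = H^(3/2)
w(T) = 2*T
V(O) = 2*O*(O - 3*I*√3) (V(O) = (O + (-3)^(3/2))*(O + O) = (O - 3*I*√3)*(2*O) = 2*O*(O - 3*I*√3))
1486*(-613 + V(w(-3))) - 433 = 1486*(-613 + 2*(2*(-3))*(2*(-3) - 3*I*√3)) - 433 = 1486*(-613 + 2*(-6)*(-6 - 3*I*√3)) - 433 = 1486*(-613 + (72 + 36*I*√3)) - 433 = 1486*(-541 + 36*I*√3) - 433 = (-803926 + 53496*I*√3) - 433 = -804359 + 53496*I*√3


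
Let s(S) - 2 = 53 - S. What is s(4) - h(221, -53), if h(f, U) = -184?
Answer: 235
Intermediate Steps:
s(S) = 55 - S (s(S) = 2 + (53 - S) = 55 - S)
s(4) - h(221, -53) = (55 - 1*4) - 1*(-184) = (55 - 4) + 184 = 51 + 184 = 235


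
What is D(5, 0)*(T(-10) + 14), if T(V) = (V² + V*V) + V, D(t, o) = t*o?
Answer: 0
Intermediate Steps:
D(t, o) = o*t
T(V) = V + 2*V² (T(V) = (V² + V²) + V = 2*V² + V = V + 2*V²)
D(5, 0)*(T(-10) + 14) = (0*5)*(-10*(1 + 2*(-10)) + 14) = 0*(-10*(1 - 20) + 14) = 0*(-10*(-19) + 14) = 0*(190 + 14) = 0*204 = 0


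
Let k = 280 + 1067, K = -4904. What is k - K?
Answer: 6251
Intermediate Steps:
k = 1347
k - K = 1347 - 1*(-4904) = 1347 + 4904 = 6251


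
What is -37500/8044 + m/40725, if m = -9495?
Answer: -8908696/1819955 ≈ -4.8950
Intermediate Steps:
-37500/8044 + m/40725 = -37500/8044 - 9495/40725 = -37500*1/8044 - 9495*1/40725 = -9375/2011 - 211/905 = -8908696/1819955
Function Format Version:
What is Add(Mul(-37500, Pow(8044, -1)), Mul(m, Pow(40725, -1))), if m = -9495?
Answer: Rational(-8908696, 1819955) ≈ -4.8950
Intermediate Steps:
Add(Mul(-37500, Pow(8044, -1)), Mul(m, Pow(40725, -1))) = Add(Mul(-37500, Pow(8044, -1)), Mul(-9495, Pow(40725, -1))) = Add(Mul(-37500, Rational(1, 8044)), Mul(-9495, Rational(1, 40725))) = Add(Rational(-9375, 2011), Rational(-211, 905)) = Rational(-8908696, 1819955)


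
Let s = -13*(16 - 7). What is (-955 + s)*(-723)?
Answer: 775056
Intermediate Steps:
s = -117 (s = -13*9 = -117)
(-955 + s)*(-723) = (-955 - 117)*(-723) = -1072*(-723) = 775056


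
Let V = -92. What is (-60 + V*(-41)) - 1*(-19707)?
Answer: 23419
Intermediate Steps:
(-60 + V*(-41)) - 1*(-19707) = (-60 - 92*(-41)) - 1*(-19707) = (-60 + 3772) + 19707 = 3712 + 19707 = 23419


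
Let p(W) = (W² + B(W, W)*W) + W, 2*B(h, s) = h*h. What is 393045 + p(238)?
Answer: 7190563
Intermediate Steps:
B(h, s) = h²/2 (B(h, s) = (h*h)/2 = h²/2)
p(W) = W + W² + W³/2 (p(W) = (W² + (W²/2)*W) + W = (W² + W³/2) + W = W + W² + W³/2)
393045 + p(238) = 393045 + 238*(1 + 238 + (½)*238²) = 393045 + 238*(1 + 238 + (½)*56644) = 393045 + 238*(1 + 238 + 28322) = 393045 + 238*28561 = 393045 + 6797518 = 7190563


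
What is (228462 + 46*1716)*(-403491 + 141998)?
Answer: -80382425214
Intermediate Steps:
(228462 + 46*1716)*(-403491 + 141998) = (228462 + 78936)*(-261493) = 307398*(-261493) = -80382425214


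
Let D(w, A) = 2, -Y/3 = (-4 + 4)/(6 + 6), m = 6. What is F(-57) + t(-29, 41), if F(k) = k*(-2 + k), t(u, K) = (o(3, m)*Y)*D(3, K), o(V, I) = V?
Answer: 3363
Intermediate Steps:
Y = 0 (Y = -3*(-4 + 4)/(6 + 6) = -0/12 = -3*0 = 0)
t(u, K) = 0 (t(u, K) = (3*0)*2 = 0*2 = 0)
F(-57) + t(-29, 41) = -57*(-2 - 57) + 0 = -57*(-59) + 0 = 3363 + 0 = 3363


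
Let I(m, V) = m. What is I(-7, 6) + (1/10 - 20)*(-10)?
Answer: 192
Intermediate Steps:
I(-7, 6) + (1/10 - 20)*(-10) = -7 + (1/10 - 20)*(-10) = -7 + (1*(⅒) - 20)*(-10) = -7 + (⅒ - 20)*(-10) = -7 - 199/10*(-10) = -7 + 199 = 192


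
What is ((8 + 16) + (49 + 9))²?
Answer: 6724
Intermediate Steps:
((8 + 16) + (49 + 9))² = (24 + 58)² = 82² = 6724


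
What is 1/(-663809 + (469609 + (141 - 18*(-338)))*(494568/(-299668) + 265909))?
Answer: 74917/9479030300225921 ≈ 7.9034e-12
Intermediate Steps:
1/(-663809 + (469609 + (141 - 18*(-338)))*(494568/(-299668) + 265909)) = 1/(-663809 + (469609 + (141 + 6084))*(494568*(-1/299668) + 265909)) = 1/(-663809 + (469609 + 6225)*(-123642/74917 + 265909)) = 1/(-663809 + 475834*(19920980911/74917)) = 1/(-663809 + 9479080030804774/74917) = 1/(9479030300225921/74917) = 74917/9479030300225921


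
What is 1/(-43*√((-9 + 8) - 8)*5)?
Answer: I/645 ≈ 0.0015504*I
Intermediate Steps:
1/(-43*√((-9 + 8) - 8)*5) = 1/(-43*√(-1 - 8)*5) = 1/(-129*I*5) = 1/(-645*I) = I/645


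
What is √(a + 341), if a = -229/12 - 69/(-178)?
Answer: √91907007/534 ≈ 17.953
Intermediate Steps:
a = -19967/1068 (a = -229*1/12 - 69*(-1/178) = -229/12 + 69/178 = -19967/1068 ≈ -18.696)
√(a + 341) = √(-19967/1068 + 341) = √(344221/1068) = √91907007/534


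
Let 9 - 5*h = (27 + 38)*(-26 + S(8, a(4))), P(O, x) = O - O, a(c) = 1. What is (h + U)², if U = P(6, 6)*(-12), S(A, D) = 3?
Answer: 2262016/25 ≈ 90481.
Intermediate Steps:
P(O, x) = 0
h = 1504/5 (h = 9/5 - (27 + 38)*(-26 + 3)/5 = 9/5 - 13*(-23) = 9/5 - ⅕*(-1495) = 9/5 + 299 = 1504/5 ≈ 300.80)
U = 0 (U = 0*(-12) = 0)
(h + U)² = (1504/5 + 0)² = (1504/5)² = 2262016/25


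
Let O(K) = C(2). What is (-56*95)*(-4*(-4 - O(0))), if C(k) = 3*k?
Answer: -212800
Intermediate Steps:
O(K) = 6 (O(K) = 3*2 = 6)
(-56*95)*(-4*(-4 - O(0))) = (-56*95)*(-4*(-4 - 1*6)) = -(-21280)*(-4 - 6) = -(-21280)*(-10) = -5320*40 = -212800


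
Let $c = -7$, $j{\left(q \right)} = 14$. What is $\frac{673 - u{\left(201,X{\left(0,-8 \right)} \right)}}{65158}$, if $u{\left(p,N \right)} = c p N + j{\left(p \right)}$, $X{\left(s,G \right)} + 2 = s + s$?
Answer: $- \frac{2155}{65158} \approx -0.033073$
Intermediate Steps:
$X{\left(s,G \right)} = -2 + 2 s$ ($X{\left(s,G \right)} = -2 + \left(s + s\right) = -2 + 2 s$)
$u{\left(p,N \right)} = 14 - 7 N p$ ($u{\left(p,N \right)} = - 7 p N + 14 = - 7 N p + 14 = 14 - 7 N p$)
$\frac{673 - u{\left(201,X{\left(0,-8 \right)} \right)}}{65158} = \frac{673 - \left(14 - 7 \left(-2 + 2 \cdot 0\right) 201\right)}{65158} = \left(673 - \left(14 - 7 \left(-2 + 0\right) 201\right)\right) \frac{1}{65158} = \left(673 - \left(14 - \left(-14\right) 201\right)\right) \frac{1}{65158} = \left(673 - \left(14 + 2814\right)\right) \frac{1}{65158} = \left(673 - 2828\right) \frac{1}{65158} = \left(-2155\right) \frac{1}{65158} = - \frac{2155}{65158}$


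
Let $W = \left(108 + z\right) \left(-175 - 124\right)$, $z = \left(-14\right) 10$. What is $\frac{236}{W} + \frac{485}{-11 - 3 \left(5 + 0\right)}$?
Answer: $- \frac{44561}{2392} \approx -18.629$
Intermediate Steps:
$z = -140$
$W = 9568$ ($W = \left(108 - 140\right) \left(-175 - 124\right) = \left(-32\right) \left(-299\right) = 9568$)
$\frac{236}{W} + \frac{485}{-11 - 3 \left(5 + 0\right)} = \frac{236}{9568} + \frac{485}{-11 - 3 \left(5 + 0\right)} = 236 \cdot \frac{1}{9568} + \frac{485}{-11 - 15} = \frac{59}{2392} + \frac{485}{-11 - 15} = \frac{59}{2392} + \frac{485}{-26} = \frac{59}{2392} + 485 \left(- \frac{1}{26}\right) = \frac{59}{2392} - \frac{485}{26} = - \frac{44561}{2392}$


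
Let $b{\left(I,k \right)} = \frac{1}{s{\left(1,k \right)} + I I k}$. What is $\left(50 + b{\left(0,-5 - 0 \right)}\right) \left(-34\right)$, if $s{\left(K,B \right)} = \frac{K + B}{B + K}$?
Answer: $-1734$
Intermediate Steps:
$s{\left(K,B \right)} = 1$ ($s{\left(K,B \right)} = \frac{B + K}{B + K} = 1$)
$b{\left(I,k \right)} = \frac{1}{1 + k I^{2}}$ ($b{\left(I,k \right)} = \frac{1}{1 + I I k} = \frac{1}{1 + I^{2} k} = \frac{1}{1 + k I^{2}}$)
$\left(50 + b{\left(0,-5 - 0 \right)}\right) \left(-34\right) = \left(50 + \frac{1}{1 + \left(-5 - 0\right) 0^{2}}\right) \left(-34\right) = \left(50 + \frac{1}{1 + \left(-5 + 0\right) 0}\right) \left(-34\right) = \left(50 + \frac{1}{1 - 0}\right) \left(-34\right) = \left(50 + \frac{1}{1 + 0}\right) \left(-34\right) = \left(50 + 1^{-1}\right) \left(-34\right) = \left(50 + 1\right) \left(-34\right) = 51 \left(-34\right) = -1734$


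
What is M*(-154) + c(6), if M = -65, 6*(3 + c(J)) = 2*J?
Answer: 10009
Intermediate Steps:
c(J) = -3 + J/3 (c(J) = -3 + (2*J)/6 = -3 + J/3)
M*(-154) + c(6) = -65*(-154) + (-3 + (⅓)*6) = 10010 + (-3 + 2) = 10010 - 1 = 10009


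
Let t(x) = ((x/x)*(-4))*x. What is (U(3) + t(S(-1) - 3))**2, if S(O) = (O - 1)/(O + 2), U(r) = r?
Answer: 529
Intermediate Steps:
S(O) = (-1 + O)/(2 + O)
t(x) = -4*x (t(x) = (1*(-4))*x = -4*x)
(U(3) + t(S(-1) - 3))**2 = (3 - 4*((-1 - 1)/(2 - 1) - 3))**2 = (3 - 4*(-2/1 - 3))**2 = (3 - 4*(1*(-2) - 3))**2 = (3 - 4*(-2 - 3))**2 = (3 - 4*(-5))**2 = (3 + 20)**2 = 23**2 = 529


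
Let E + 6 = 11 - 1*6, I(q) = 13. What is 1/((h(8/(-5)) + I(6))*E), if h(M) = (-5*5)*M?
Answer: -1/53 ≈ -0.018868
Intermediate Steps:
E = -1 (E = -6 + (11 - 1*6) = -6 + (11 - 6) = -6 + 5 = -1)
h(M) = -25*M
1/((h(8/(-5)) + I(6))*E) = 1/((-200/(-5) + 13)*(-1)) = 1/((-200*(-1)/5 + 13)*(-1)) = 1/((-25*(-8/5) + 13)*(-1)) = 1/((40 + 13)*(-1)) = 1/(53*(-1)) = 1/(-53) = -1/53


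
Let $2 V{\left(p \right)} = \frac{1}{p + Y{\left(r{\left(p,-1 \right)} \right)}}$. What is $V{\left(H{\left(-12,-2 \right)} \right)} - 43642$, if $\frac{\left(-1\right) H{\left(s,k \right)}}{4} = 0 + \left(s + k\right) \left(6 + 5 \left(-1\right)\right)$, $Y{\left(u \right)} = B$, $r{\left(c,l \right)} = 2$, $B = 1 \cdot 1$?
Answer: $- \frac{4975187}{114} \approx -43642.0$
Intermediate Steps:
$B = 1$
$Y{\left(u \right)} = 1$
$H{\left(s,k \right)} = - 4 k - 4 s$ ($H{\left(s,k \right)} = - 4 \left(0 + \left(s + k\right) \left(6 + 5 \left(-1\right)\right)\right) = - 4 \left(0 + \left(k + s\right) \left(6 - 5\right)\right) = - 4 \left(0 + \left(k + s\right) 1\right) = - 4 \left(0 + \left(k + s\right)\right) = - 4 \left(k + s\right) = - 4 k - 4 s$)
$V{\left(p \right)} = \frac{1}{2 \left(1 + p\right)}$ ($V{\left(p \right)} = \frac{1}{2 \left(p + 1\right)} = \frac{1}{2 \left(1 + p\right)}$)
$V{\left(H{\left(-12,-2 \right)} \right)} - 43642 = \frac{1}{2 \left(1 - -56\right)} - 43642 = \frac{1}{2 \left(1 + \left(8 + 48\right)\right)} - 43642 = \frac{1}{2 \left(1 + 56\right)} - 43642 = \frac{1}{2 \cdot 57} - 43642 = \frac{1}{2} \cdot \frac{1}{57} - 43642 = \frac{1}{114} - 43642 = - \frac{4975187}{114}$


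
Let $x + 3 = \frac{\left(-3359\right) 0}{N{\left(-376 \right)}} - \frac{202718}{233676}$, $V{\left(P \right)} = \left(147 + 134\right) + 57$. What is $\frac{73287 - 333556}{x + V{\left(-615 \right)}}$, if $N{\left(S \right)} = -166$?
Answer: $- \frac{30409309422}{39039371} \approx -778.94$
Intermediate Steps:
$V{\left(P \right)} = 338$ ($V{\left(P \right)} = 281 + 57 = 338$)
$x = - \frac{451873}{116838}$ ($x = -3 - \left(\frac{101359}{116838} - \frac{\left(-3359\right) 0}{-166}\right) = -3 + \left(0 \left(- \frac{1}{166}\right) - \frac{101359}{116838}\right) = -3 + \left(0 - \frac{101359}{116838}\right) = -3 - \frac{101359}{116838} = - \frac{451873}{116838} \approx -3.8675$)
$\frac{73287 - 333556}{x + V{\left(-615 \right)}} = \frac{73287 - 333556}{- \frac{451873}{116838} + 338} = - \frac{260269}{\frac{39039371}{116838}} = \left(-260269\right) \frac{116838}{39039371} = - \frac{30409309422}{39039371}$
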